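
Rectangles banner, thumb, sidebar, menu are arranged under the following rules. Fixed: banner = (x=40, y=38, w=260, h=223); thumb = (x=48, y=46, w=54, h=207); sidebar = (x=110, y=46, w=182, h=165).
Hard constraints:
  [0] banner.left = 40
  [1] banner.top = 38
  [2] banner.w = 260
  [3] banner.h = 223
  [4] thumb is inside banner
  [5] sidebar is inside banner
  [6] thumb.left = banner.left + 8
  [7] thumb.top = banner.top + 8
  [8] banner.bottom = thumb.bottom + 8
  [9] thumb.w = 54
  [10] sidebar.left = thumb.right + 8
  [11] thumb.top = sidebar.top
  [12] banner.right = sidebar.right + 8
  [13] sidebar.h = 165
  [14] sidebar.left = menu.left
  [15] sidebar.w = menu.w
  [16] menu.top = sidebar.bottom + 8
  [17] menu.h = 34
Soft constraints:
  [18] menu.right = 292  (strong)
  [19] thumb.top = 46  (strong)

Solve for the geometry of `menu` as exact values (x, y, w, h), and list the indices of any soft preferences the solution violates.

1. menu.x = 110  [sidebar.left = menu.left]
2. menu.w = 182  [sidebar.w = menu.w]
3. menu.y = 219  [menu.top = sidebar.bottom + 8]
4. menu.h = 34  [menu.h = 34]

menu = (x=110, y=219, w=182, h=34)
violated soft preferences: none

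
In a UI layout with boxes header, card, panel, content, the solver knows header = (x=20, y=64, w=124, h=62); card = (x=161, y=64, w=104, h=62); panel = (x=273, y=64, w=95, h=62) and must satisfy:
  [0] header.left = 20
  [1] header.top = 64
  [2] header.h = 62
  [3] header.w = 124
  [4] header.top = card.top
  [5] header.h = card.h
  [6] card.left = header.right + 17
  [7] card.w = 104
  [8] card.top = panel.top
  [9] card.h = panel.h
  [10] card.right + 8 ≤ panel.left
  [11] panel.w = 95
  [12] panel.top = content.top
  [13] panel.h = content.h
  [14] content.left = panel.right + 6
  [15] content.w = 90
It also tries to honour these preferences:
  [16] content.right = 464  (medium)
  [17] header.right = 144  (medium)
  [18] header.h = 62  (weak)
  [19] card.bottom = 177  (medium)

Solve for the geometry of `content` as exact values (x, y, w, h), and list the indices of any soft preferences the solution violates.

content = (x=374, y=64, w=90, h=62)
violated soft preferences: 19

1. content.y = 64  [panel.top = content.top]
2. content.h = 62  [panel.h = content.h]
3. content.x = 374  [content.left = panel.right + 6]
4. content.w = 90  [content.w = 90]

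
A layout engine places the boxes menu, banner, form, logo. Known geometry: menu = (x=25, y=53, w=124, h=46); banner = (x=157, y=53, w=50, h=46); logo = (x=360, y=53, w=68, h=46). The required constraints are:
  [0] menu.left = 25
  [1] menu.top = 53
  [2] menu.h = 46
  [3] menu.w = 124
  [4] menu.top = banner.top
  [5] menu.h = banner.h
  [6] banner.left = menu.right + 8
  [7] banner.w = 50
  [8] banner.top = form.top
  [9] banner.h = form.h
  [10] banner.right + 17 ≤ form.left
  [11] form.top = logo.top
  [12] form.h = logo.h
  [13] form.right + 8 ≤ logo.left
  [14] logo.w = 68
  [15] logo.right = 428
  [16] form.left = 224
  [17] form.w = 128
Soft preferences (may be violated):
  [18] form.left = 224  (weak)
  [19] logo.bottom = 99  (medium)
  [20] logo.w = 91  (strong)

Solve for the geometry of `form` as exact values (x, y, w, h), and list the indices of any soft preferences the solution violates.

1. form.y = 53  [banner.top = form.top]
2. form.h = 46  [banner.h = form.h]
3. form.x = 224  [form.left = 224]
4. form.w = 128  [form.w = 128]

form = (x=224, y=53, w=128, h=46)
violated soft preferences: 20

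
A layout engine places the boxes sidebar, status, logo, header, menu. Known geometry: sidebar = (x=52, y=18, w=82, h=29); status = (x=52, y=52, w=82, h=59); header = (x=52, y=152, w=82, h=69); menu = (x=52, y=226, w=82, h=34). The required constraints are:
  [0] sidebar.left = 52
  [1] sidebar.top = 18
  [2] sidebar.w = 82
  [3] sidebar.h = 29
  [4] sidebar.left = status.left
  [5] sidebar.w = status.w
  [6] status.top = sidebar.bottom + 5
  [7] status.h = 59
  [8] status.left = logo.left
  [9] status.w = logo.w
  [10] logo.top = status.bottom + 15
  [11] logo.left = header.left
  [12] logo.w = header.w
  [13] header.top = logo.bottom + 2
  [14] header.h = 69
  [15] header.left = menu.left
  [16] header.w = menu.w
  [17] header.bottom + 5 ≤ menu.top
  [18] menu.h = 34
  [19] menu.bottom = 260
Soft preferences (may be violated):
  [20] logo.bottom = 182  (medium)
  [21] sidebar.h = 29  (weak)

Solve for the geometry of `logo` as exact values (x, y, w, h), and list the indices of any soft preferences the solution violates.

1. logo.x = 52  [status.left = logo.left]
2. logo.w = 82  [status.w = logo.w]
3. logo.y = 126  [logo.top = status.bottom + 15]
4. logo.h = 24  [header.top = logo.bottom + 2]

logo = (x=52, y=126, w=82, h=24)
violated soft preferences: 20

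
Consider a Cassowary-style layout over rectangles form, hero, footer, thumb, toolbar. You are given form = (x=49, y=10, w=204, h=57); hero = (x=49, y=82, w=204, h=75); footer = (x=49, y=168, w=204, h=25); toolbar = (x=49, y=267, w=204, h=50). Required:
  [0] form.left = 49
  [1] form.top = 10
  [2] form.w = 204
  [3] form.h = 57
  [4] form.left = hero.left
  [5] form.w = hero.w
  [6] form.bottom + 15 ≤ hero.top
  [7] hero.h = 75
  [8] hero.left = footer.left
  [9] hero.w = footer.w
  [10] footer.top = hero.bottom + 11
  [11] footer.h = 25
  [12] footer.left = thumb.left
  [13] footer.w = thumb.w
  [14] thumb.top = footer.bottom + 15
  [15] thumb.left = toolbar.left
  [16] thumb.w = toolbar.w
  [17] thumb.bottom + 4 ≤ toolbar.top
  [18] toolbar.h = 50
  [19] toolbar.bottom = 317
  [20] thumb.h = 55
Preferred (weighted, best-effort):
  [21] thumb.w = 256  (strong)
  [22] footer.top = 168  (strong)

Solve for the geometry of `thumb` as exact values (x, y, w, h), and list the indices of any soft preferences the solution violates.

1. thumb.x = 49  [footer.left = thumb.left]
2. thumb.w = 204  [footer.w = thumb.w]
3. thumb.y = 208  [thumb.top = footer.bottom + 15]
4. thumb.h = 55  [thumb.h = 55]

thumb = (x=49, y=208, w=204, h=55)
violated soft preferences: 21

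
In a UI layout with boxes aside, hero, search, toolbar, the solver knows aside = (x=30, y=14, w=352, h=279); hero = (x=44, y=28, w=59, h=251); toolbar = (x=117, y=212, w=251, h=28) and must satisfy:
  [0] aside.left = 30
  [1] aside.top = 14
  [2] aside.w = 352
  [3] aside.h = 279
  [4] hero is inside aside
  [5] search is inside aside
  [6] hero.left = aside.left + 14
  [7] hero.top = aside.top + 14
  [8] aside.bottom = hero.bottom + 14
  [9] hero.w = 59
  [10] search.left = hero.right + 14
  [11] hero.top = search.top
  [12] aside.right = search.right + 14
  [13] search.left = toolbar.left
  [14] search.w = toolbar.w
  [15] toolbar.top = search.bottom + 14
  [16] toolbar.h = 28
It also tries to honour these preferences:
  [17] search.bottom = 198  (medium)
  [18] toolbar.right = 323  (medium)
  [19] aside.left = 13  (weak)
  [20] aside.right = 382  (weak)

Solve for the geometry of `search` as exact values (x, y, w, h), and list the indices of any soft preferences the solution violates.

1. search.x = 117  [search.left = hero.right + 14]
2. search.y = 28  [hero.top = search.top]
3. search.w = 251  [aside.right = search.right + 14]
4. search.h = 170  [toolbar.top = search.bottom + 14]

search = (x=117, y=28, w=251, h=170)
violated soft preferences: 18, 19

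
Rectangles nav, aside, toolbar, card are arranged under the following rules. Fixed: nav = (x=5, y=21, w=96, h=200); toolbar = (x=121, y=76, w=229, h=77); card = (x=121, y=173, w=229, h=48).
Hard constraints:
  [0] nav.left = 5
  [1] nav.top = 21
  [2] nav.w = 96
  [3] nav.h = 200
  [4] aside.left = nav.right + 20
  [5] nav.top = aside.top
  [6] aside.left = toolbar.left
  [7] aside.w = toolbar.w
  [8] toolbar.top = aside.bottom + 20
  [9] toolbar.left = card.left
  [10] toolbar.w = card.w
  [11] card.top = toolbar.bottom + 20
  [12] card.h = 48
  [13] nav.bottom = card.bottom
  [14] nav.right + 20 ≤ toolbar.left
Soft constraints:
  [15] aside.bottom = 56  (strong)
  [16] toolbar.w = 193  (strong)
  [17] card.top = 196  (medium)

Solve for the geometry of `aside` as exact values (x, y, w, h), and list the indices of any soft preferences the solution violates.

1. aside.x = 121  [aside.left = nav.right + 20]
2. aside.y = 21  [nav.top = aside.top]
3. aside.w = 229  [aside.w = toolbar.w]
4. aside.h = 35  [toolbar.top = aside.bottom + 20]

aside = (x=121, y=21, w=229, h=35)
violated soft preferences: 16, 17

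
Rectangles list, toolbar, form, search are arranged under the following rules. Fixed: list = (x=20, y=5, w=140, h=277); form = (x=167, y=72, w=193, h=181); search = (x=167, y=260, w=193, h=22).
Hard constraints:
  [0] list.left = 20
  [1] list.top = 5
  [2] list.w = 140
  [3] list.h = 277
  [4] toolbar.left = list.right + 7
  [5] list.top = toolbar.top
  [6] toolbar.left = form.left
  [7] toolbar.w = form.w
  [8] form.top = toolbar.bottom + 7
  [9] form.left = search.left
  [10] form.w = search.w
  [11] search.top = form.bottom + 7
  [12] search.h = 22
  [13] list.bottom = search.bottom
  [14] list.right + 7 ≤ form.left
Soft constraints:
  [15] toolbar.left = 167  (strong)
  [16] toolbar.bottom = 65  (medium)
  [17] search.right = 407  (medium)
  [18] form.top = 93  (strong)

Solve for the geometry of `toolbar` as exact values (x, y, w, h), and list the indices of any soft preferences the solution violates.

1. toolbar.x = 167  [toolbar.left = list.right + 7]
2. toolbar.y = 5  [list.top = toolbar.top]
3. toolbar.w = 193  [toolbar.w = form.w]
4. toolbar.h = 60  [form.top = toolbar.bottom + 7]

toolbar = (x=167, y=5, w=193, h=60)
violated soft preferences: 17, 18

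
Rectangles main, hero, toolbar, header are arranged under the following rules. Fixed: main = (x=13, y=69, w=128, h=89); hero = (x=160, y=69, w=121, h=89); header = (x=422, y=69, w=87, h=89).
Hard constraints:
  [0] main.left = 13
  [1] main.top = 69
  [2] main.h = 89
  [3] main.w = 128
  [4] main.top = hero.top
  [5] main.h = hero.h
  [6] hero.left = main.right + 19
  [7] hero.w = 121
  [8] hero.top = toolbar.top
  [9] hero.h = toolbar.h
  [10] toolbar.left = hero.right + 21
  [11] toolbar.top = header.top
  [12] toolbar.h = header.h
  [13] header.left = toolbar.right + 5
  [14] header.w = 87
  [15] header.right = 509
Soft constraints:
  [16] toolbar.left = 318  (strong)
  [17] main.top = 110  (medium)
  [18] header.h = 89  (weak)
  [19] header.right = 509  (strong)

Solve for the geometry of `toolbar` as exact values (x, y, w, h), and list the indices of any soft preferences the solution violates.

1. toolbar.y = 69  [hero.top = toolbar.top]
2. toolbar.h = 89  [hero.h = toolbar.h]
3. toolbar.x = 302  [toolbar.left = hero.right + 21]
4. toolbar.w = 115  [header.left = toolbar.right + 5]

toolbar = (x=302, y=69, w=115, h=89)
violated soft preferences: 16, 17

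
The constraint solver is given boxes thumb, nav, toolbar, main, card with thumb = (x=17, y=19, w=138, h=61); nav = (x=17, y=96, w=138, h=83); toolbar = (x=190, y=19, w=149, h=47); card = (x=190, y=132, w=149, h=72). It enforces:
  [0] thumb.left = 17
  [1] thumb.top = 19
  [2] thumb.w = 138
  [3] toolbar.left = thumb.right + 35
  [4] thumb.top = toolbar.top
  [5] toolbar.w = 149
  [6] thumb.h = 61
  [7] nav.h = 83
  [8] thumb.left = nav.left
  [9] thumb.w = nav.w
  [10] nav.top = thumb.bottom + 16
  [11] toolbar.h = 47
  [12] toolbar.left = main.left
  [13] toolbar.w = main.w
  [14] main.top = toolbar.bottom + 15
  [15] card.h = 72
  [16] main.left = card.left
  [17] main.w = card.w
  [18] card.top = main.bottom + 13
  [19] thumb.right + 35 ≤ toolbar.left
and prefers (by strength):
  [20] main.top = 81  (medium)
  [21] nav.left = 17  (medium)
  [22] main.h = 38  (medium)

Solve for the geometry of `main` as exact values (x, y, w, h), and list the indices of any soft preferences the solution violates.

main = (x=190, y=81, w=149, h=38)
violated soft preferences: none

1. main.x = 190  [toolbar.left = main.left]
2. main.w = 149  [toolbar.w = main.w]
3. main.y = 81  [main.top = toolbar.bottom + 15]
4. main.h = 38  [card.top = main.bottom + 13]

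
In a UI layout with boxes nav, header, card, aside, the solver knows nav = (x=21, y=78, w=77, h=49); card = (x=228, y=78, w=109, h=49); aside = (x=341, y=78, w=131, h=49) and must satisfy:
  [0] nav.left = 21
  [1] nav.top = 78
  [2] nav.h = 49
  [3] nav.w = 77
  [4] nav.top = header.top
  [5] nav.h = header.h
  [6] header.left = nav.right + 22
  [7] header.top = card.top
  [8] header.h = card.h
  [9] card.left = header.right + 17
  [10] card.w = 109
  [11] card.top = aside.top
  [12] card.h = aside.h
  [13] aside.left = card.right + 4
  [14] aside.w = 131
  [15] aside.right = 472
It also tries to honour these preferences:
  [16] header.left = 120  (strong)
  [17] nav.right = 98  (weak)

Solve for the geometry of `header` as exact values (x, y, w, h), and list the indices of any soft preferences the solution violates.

header = (x=120, y=78, w=91, h=49)
violated soft preferences: none

1. header.y = 78  [nav.top = header.top]
2. header.h = 49  [nav.h = header.h]
3. header.x = 120  [header.left = nav.right + 22]
4. header.w = 91  [card.left = header.right + 17]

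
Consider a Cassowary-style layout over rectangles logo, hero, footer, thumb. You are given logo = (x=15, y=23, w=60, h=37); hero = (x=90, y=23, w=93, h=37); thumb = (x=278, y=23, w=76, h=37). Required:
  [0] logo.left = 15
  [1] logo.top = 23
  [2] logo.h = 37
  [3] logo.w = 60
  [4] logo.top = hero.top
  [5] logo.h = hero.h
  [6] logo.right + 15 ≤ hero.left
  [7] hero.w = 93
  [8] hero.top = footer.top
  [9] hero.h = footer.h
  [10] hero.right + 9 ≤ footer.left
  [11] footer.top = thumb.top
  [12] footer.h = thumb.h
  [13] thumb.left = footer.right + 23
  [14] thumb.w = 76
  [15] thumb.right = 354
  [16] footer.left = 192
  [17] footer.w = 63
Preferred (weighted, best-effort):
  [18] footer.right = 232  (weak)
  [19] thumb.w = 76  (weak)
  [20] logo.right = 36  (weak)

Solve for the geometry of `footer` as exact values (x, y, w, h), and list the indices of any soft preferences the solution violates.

1. footer.y = 23  [hero.top = footer.top]
2. footer.h = 37  [hero.h = footer.h]
3. footer.x = 192  [footer.left = 192]
4. footer.w = 63  [footer.w = 63]

footer = (x=192, y=23, w=63, h=37)
violated soft preferences: 18, 20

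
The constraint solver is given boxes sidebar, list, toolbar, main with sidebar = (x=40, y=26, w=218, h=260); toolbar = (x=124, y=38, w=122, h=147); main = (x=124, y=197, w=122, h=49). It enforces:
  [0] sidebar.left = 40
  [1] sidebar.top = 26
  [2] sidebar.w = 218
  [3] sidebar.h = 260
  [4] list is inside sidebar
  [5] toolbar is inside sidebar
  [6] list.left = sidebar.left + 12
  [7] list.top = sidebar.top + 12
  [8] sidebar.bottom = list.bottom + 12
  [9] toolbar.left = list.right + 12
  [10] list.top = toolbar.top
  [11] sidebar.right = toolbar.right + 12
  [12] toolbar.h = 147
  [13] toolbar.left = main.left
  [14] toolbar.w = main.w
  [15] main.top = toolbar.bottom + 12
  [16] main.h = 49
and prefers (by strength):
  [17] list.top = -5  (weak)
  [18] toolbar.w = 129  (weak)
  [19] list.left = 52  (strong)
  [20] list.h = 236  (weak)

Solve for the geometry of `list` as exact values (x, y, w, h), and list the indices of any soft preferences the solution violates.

1. list.x = 52  [list.left = sidebar.left + 12]
2. list.y = 38  [list.top = sidebar.top + 12]
3. list.h = 236  [sidebar.bottom = list.bottom + 12]
4. list.w = 60  [toolbar.left = list.right + 12]

list = (x=52, y=38, w=60, h=236)
violated soft preferences: 17, 18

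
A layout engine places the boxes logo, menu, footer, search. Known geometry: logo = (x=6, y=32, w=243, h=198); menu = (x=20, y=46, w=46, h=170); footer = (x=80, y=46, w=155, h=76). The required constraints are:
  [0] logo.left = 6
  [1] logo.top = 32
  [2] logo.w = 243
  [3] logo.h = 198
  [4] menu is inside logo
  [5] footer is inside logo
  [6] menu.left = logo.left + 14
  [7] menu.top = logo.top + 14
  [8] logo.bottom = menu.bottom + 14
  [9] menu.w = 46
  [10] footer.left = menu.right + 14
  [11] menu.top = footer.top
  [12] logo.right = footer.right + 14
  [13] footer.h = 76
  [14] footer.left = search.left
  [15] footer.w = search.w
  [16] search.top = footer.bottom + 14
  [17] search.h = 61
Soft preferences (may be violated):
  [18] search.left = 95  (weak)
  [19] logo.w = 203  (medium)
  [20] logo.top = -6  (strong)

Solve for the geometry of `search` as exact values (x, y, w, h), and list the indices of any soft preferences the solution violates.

1. search.x = 80  [footer.left = search.left]
2. search.w = 155  [footer.w = search.w]
3. search.y = 136  [search.top = footer.bottom + 14]
4. search.h = 61  [search.h = 61]

search = (x=80, y=136, w=155, h=61)
violated soft preferences: 18, 19, 20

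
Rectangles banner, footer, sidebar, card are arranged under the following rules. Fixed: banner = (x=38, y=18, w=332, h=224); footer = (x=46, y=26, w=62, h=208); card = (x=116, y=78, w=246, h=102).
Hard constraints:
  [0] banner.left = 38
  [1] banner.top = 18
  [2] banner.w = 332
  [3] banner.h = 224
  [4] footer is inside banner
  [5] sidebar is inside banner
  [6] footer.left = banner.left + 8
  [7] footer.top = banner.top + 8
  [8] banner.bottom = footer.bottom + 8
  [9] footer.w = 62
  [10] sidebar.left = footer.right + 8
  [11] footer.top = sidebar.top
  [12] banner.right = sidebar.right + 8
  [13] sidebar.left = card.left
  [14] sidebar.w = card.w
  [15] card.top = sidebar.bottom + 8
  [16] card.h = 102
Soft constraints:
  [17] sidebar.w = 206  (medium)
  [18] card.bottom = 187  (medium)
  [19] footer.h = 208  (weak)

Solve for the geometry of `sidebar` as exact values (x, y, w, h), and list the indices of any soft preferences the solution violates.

sidebar = (x=116, y=26, w=246, h=44)
violated soft preferences: 17, 18

1. sidebar.x = 116  [sidebar.left = footer.right + 8]
2. sidebar.y = 26  [footer.top = sidebar.top]
3. sidebar.w = 246  [banner.right = sidebar.right + 8]
4. sidebar.h = 44  [card.top = sidebar.bottom + 8]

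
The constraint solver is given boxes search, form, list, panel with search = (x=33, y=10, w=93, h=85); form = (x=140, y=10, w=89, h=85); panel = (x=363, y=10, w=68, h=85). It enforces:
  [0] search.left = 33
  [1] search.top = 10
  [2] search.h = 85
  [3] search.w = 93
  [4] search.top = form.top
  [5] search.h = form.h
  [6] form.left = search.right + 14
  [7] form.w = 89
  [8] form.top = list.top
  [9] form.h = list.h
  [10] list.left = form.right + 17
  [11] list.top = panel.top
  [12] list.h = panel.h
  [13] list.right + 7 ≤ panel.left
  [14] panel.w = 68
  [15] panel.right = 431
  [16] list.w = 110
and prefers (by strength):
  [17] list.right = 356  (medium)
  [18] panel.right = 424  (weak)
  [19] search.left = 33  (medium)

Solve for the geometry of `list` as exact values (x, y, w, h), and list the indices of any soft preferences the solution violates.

1. list.y = 10  [form.top = list.top]
2. list.h = 85  [form.h = list.h]
3. list.x = 246  [list.left = form.right + 17]
4. list.w = 110  [list.w = 110]

list = (x=246, y=10, w=110, h=85)
violated soft preferences: 18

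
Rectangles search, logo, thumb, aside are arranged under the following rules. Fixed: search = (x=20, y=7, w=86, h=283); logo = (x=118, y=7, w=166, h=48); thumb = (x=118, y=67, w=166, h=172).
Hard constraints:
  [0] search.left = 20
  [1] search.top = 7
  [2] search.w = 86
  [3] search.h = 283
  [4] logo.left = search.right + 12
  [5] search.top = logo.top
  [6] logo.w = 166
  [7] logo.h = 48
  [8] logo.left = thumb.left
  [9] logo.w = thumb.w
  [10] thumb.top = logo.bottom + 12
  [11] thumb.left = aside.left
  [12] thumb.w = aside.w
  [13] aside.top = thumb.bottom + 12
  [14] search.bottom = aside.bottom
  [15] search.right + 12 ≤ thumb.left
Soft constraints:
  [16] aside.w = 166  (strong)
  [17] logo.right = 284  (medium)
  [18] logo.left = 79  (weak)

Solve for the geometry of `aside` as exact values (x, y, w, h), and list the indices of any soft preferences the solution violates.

aside = (x=118, y=251, w=166, h=39)
violated soft preferences: 18

1. aside.x = 118  [thumb.left = aside.left]
2. aside.w = 166  [thumb.w = aside.w]
3. aside.y = 251  [aside.top = thumb.bottom + 12]
4. aside.h = 39  [search.bottom = aside.bottom]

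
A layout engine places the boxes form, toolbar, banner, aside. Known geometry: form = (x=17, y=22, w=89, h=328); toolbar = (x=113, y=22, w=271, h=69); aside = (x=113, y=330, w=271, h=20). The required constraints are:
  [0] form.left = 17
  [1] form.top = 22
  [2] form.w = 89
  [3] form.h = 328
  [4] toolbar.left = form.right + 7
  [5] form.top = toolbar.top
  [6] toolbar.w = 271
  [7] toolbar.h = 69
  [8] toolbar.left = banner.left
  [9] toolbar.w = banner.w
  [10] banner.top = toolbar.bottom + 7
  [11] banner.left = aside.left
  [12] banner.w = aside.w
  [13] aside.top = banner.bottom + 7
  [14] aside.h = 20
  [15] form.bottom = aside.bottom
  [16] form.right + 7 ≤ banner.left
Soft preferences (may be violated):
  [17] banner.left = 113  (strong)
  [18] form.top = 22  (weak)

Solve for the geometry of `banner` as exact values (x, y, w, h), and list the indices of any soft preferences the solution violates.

1. banner.x = 113  [toolbar.left = banner.left]
2. banner.w = 271  [toolbar.w = banner.w]
3. banner.y = 98  [banner.top = toolbar.bottom + 7]
4. banner.h = 225  [aside.top = banner.bottom + 7]

banner = (x=113, y=98, w=271, h=225)
violated soft preferences: none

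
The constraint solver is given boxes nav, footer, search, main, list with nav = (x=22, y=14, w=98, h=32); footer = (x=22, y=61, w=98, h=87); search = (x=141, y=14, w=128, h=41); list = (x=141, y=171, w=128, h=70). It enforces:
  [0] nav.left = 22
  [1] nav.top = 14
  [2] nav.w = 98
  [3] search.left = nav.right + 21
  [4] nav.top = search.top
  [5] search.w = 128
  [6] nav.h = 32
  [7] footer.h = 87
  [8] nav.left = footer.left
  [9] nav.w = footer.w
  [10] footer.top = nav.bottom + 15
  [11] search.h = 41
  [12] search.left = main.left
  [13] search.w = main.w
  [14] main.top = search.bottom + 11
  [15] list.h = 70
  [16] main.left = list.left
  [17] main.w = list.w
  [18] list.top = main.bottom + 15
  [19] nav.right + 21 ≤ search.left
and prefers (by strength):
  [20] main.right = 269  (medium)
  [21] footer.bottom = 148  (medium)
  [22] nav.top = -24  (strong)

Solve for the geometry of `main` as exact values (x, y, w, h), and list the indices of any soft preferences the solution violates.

main = (x=141, y=66, w=128, h=90)
violated soft preferences: 22

1. main.x = 141  [search.left = main.left]
2. main.w = 128  [search.w = main.w]
3. main.y = 66  [main.top = search.bottom + 11]
4. main.h = 90  [list.top = main.bottom + 15]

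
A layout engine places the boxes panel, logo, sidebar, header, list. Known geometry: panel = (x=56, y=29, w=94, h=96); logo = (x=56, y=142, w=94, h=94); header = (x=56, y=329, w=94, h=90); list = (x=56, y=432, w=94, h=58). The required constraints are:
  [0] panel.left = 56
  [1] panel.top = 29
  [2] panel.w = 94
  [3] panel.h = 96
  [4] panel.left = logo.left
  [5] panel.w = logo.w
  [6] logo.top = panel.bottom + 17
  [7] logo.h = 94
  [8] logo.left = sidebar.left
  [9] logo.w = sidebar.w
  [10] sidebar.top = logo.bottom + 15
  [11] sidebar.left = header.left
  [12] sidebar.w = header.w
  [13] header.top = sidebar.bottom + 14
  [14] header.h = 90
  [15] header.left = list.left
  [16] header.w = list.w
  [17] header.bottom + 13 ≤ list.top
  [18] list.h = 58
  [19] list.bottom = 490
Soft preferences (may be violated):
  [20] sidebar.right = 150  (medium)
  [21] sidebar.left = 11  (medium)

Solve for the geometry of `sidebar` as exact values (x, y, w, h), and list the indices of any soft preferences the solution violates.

1. sidebar.x = 56  [logo.left = sidebar.left]
2. sidebar.w = 94  [logo.w = sidebar.w]
3. sidebar.y = 251  [sidebar.top = logo.bottom + 15]
4. sidebar.h = 64  [header.top = sidebar.bottom + 14]

sidebar = (x=56, y=251, w=94, h=64)
violated soft preferences: 21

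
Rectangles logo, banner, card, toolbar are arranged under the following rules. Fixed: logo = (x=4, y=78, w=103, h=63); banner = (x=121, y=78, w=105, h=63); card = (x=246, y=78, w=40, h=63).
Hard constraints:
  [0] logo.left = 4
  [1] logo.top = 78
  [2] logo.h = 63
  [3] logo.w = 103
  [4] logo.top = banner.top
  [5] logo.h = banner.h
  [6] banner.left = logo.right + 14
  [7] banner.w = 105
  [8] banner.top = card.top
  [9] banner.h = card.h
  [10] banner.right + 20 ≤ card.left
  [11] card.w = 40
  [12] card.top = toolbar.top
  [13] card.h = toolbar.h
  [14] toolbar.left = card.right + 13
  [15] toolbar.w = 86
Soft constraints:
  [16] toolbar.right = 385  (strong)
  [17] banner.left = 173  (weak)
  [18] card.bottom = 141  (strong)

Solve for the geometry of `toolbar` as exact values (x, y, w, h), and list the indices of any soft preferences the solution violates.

1. toolbar.y = 78  [card.top = toolbar.top]
2. toolbar.h = 63  [card.h = toolbar.h]
3. toolbar.x = 299  [toolbar.left = card.right + 13]
4. toolbar.w = 86  [toolbar.w = 86]

toolbar = (x=299, y=78, w=86, h=63)
violated soft preferences: 17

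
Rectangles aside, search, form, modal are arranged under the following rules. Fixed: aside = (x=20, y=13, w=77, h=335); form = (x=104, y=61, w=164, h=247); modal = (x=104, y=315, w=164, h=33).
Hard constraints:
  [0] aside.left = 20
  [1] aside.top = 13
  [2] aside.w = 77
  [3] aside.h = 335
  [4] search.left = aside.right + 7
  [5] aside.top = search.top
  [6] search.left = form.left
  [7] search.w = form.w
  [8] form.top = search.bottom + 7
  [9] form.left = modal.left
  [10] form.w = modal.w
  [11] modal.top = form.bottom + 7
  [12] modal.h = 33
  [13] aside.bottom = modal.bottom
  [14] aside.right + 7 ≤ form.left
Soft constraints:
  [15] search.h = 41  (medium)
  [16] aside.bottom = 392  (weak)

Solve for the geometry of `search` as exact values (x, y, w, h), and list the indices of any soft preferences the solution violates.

1. search.x = 104  [search.left = aside.right + 7]
2. search.y = 13  [aside.top = search.top]
3. search.w = 164  [search.w = form.w]
4. search.h = 41  [form.top = search.bottom + 7]

search = (x=104, y=13, w=164, h=41)
violated soft preferences: 16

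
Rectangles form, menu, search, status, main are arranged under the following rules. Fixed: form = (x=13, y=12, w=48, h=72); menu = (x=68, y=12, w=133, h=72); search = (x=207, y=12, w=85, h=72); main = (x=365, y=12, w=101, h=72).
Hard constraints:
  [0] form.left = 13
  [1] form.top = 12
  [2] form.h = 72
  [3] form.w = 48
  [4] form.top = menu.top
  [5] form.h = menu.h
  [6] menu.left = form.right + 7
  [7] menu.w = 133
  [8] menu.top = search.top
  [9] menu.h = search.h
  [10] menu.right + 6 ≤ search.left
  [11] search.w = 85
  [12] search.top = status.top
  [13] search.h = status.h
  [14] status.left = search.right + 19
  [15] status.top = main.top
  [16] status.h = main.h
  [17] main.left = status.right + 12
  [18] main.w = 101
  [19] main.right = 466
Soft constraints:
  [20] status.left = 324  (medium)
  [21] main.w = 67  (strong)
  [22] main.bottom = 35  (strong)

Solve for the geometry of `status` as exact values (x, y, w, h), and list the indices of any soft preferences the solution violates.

1. status.y = 12  [search.top = status.top]
2. status.h = 72  [search.h = status.h]
3. status.x = 311  [status.left = search.right + 19]
4. status.w = 42  [main.left = status.right + 12]

status = (x=311, y=12, w=42, h=72)
violated soft preferences: 20, 21, 22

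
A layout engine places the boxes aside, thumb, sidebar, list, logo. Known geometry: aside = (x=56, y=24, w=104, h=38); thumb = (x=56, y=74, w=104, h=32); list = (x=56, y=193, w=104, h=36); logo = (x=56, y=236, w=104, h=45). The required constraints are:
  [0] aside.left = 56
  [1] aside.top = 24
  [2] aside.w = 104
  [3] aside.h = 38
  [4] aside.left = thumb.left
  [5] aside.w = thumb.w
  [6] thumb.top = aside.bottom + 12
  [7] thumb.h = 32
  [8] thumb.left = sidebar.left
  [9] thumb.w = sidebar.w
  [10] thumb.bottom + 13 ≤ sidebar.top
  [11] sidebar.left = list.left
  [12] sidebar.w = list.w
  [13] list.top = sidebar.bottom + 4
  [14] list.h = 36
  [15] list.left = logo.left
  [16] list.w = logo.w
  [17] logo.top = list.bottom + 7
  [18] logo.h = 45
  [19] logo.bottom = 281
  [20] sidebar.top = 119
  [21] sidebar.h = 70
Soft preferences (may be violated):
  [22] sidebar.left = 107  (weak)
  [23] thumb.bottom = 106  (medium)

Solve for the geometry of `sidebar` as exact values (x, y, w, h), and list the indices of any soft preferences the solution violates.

sidebar = (x=56, y=119, w=104, h=70)
violated soft preferences: 22

1. sidebar.x = 56  [thumb.left = sidebar.left]
2. sidebar.w = 104  [thumb.w = sidebar.w]
3. sidebar.y = 119  [sidebar.top = 119]
4. sidebar.h = 70  [sidebar.h = 70]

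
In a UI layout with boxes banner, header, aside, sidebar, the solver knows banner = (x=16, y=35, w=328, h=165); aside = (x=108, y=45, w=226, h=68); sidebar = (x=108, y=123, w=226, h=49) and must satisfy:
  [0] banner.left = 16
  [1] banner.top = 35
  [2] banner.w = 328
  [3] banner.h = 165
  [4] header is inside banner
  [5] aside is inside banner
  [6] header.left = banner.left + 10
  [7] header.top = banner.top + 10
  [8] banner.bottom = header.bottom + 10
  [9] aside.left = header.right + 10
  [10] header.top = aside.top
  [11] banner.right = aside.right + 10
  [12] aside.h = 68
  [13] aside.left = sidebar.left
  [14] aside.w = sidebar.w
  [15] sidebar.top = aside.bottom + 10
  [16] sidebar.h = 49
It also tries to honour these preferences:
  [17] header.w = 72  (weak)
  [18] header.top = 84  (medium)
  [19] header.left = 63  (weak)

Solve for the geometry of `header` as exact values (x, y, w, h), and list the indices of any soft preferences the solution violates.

header = (x=26, y=45, w=72, h=145)
violated soft preferences: 18, 19

1. header.x = 26  [header.left = banner.left + 10]
2. header.y = 45  [header.top = banner.top + 10]
3. header.h = 145  [banner.bottom = header.bottom + 10]
4. header.w = 72  [aside.left = header.right + 10]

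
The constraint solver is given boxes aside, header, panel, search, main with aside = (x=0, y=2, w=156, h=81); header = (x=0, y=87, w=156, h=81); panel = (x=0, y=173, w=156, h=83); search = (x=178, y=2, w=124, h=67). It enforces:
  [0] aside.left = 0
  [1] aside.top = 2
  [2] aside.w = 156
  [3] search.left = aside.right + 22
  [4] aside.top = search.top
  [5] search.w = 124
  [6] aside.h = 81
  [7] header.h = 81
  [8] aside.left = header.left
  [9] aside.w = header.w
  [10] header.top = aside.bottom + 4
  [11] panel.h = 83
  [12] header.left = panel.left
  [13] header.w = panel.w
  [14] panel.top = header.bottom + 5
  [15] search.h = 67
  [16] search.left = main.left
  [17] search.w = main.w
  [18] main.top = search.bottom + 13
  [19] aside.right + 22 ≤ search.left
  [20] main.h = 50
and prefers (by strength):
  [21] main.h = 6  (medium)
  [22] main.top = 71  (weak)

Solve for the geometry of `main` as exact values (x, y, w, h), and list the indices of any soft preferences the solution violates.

main = (x=178, y=82, w=124, h=50)
violated soft preferences: 21, 22

1. main.x = 178  [search.left = main.left]
2. main.w = 124  [search.w = main.w]
3. main.y = 82  [main.top = search.bottom + 13]
4. main.h = 50  [main.h = 50]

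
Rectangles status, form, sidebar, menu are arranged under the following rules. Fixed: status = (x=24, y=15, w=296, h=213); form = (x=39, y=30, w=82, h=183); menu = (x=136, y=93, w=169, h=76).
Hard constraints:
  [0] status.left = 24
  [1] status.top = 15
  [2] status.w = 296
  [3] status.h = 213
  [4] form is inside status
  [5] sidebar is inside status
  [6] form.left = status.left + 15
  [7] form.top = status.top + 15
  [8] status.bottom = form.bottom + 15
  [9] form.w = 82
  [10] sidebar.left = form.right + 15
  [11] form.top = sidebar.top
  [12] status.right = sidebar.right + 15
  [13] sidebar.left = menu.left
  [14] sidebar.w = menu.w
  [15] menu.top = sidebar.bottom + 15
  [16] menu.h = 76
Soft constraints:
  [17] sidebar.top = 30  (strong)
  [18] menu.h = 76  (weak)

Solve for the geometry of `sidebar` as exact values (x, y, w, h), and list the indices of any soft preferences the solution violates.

1. sidebar.x = 136  [sidebar.left = form.right + 15]
2. sidebar.y = 30  [form.top = sidebar.top]
3. sidebar.w = 169  [status.right = sidebar.right + 15]
4. sidebar.h = 48  [menu.top = sidebar.bottom + 15]

sidebar = (x=136, y=30, w=169, h=48)
violated soft preferences: none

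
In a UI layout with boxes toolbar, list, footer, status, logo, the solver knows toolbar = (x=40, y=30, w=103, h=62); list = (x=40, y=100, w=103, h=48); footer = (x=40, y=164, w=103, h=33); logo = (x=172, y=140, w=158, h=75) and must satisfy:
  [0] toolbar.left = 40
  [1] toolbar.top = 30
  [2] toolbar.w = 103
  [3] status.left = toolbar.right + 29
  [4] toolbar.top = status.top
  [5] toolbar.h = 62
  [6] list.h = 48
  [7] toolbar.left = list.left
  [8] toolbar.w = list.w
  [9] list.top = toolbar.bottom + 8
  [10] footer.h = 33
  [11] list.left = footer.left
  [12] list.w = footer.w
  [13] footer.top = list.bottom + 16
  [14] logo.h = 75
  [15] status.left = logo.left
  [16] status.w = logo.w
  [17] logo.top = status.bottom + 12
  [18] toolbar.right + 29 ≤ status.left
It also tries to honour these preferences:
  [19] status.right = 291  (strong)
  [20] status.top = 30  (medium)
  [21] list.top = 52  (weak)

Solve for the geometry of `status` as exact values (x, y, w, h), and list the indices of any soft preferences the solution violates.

status = (x=172, y=30, w=158, h=98)
violated soft preferences: 19, 21

1. status.x = 172  [status.left = toolbar.right + 29]
2. status.y = 30  [toolbar.top = status.top]
3. status.w = 158  [status.w = logo.w]
4. status.h = 98  [logo.top = status.bottom + 12]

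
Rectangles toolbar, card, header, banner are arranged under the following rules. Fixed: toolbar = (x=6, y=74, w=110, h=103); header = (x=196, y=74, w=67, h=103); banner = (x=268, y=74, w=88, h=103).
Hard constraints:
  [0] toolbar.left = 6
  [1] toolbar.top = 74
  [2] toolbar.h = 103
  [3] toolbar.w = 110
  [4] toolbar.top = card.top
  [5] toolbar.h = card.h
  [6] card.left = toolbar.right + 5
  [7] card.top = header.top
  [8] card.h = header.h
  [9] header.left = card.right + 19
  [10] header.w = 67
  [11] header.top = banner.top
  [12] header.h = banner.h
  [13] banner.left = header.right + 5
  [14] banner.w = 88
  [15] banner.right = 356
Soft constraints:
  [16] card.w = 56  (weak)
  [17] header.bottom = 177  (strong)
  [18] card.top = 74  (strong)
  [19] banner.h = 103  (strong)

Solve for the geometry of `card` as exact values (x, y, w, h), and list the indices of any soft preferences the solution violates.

1. card.y = 74  [toolbar.top = card.top]
2. card.h = 103  [toolbar.h = card.h]
3. card.x = 121  [card.left = toolbar.right + 5]
4. card.w = 56  [header.left = card.right + 19]

card = (x=121, y=74, w=56, h=103)
violated soft preferences: none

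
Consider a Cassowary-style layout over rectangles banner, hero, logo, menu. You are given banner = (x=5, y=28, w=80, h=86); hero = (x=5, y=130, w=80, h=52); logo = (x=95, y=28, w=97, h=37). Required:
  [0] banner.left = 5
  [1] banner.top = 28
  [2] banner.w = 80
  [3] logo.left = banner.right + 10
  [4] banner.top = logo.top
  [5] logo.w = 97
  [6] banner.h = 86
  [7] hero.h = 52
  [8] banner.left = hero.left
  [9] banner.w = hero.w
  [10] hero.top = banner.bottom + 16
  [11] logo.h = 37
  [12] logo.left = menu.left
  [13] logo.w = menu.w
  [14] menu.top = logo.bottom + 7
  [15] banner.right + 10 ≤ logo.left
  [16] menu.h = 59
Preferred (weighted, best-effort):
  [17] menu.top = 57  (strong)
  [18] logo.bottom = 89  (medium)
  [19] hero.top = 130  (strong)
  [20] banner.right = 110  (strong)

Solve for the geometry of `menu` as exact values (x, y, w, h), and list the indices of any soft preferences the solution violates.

menu = (x=95, y=72, w=97, h=59)
violated soft preferences: 17, 18, 20

1. menu.x = 95  [logo.left = menu.left]
2. menu.w = 97  [logo.w = menu.w]
3. menu.y = 72  [menu.top = logo.bottom + 7]
4. menu.h = 59  [menu.h = 59]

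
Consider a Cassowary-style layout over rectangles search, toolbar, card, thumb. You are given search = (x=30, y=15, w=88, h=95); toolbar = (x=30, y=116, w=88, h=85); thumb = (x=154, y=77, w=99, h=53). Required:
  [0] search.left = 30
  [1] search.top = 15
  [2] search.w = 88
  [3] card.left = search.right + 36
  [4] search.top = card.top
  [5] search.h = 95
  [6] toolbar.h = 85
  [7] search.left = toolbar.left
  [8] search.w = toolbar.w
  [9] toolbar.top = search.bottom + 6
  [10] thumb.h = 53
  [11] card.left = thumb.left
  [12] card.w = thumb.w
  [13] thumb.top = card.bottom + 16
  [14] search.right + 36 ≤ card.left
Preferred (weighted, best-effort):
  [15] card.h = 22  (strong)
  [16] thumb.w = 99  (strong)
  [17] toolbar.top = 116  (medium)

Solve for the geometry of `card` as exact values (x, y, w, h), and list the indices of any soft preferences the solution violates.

card = (x=154, y=15, w=99, h=46)
violated soft preferences: 15

1. card.x = 154  [card.left = search.right + 36]
2. card.y = 15  [search.top = card.top]
3. card.w = 99  [card.w = thumb.w]
4. card.h = 46  [thumb.top = card.bottom + 16]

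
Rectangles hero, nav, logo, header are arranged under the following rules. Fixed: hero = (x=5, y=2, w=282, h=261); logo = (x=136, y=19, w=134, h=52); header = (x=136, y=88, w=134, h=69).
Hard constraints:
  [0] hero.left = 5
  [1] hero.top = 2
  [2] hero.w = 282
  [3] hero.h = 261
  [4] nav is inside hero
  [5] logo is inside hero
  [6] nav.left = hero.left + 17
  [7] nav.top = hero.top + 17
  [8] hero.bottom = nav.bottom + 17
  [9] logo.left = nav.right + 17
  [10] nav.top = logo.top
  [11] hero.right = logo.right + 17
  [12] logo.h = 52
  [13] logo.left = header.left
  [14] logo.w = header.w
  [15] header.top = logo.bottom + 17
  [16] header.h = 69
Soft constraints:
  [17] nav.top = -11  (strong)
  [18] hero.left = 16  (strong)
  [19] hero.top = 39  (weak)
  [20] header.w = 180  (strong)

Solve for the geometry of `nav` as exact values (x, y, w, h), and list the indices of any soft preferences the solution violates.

nav = (x=22, y=19, w=97, h=227)
violated soft preferences: 17, 18, 19, 20

1. nav.x = 22  [nav.left = hero.left + 17]
2. nav.y = 19  [nav.top = hero.top + 17]
3. nav.h = 227  [hero.bottom = nav.bottom + 17]
4. nav.w = 97  [logo.left = nav.right + 17]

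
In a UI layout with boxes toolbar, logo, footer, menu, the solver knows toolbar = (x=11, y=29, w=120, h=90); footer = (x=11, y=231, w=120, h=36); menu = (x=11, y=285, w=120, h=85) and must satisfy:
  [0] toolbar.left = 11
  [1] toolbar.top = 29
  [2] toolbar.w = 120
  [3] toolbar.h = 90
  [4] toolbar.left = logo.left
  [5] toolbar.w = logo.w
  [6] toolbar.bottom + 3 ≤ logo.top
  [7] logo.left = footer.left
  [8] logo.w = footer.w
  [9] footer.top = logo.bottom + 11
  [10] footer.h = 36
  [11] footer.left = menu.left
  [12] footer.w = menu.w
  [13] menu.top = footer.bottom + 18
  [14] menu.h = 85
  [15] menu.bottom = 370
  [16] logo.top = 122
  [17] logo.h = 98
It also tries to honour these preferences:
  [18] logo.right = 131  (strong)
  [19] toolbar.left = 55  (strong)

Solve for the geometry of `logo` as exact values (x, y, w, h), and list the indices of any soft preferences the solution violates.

logo = (x=11, y=122, w=120, h=98)
violated soft preferences: 19

1. logo.x = 11  [toolbar.left = logo.left]
2. logo.w = 120  [toolbar.w = logo.w]
3. logo.y = 122  [logo.top = 122]
4. logo.h = 98  [logo.h = 98]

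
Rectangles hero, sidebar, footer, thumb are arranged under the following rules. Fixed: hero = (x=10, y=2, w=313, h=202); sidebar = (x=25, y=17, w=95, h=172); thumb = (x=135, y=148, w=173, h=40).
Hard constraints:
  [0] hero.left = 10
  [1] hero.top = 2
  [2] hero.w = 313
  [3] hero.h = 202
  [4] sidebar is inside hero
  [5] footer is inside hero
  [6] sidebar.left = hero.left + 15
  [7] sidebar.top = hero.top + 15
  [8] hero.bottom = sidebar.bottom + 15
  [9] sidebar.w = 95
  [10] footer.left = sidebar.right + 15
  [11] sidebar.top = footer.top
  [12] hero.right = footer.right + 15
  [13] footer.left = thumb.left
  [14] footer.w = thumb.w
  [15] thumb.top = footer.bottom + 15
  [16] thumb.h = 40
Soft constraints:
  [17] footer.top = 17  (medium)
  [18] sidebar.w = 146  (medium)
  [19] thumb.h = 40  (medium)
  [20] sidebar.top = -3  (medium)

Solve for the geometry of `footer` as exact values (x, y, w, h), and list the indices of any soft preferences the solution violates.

footer = (x=135, y=17, w=173, h=116)
violated soft preferences: 18, 20

1. footer.x = 135  [footer.left = sidebar.right + 15]
2. footer.y = 17  [sidebar.top = footer.top]
3. footer.w = 173  [hero.right = footer.right + 15]
4. footer.h = 116  [thumb.top = footer.bottom + 15]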